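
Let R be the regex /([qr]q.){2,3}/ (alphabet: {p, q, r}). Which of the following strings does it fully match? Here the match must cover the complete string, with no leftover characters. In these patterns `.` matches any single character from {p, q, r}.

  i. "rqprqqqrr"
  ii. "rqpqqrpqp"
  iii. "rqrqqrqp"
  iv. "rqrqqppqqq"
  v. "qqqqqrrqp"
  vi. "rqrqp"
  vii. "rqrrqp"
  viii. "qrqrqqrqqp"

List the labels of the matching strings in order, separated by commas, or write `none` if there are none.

v, vii

i → no match
ii → no match
iii → no match
iv → no match
v → match
vi → no match
vii → match
viii → no match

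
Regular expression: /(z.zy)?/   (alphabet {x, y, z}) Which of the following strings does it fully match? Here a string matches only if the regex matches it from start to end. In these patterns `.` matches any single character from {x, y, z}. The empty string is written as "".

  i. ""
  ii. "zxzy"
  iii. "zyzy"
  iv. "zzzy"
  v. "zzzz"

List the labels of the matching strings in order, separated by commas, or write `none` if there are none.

i, ii, iii, iv

i. "" → match
ii. "zxzy" → match
iii. "zyzy" → match
iv. "zzzy" → match
v. "zzzz" → no match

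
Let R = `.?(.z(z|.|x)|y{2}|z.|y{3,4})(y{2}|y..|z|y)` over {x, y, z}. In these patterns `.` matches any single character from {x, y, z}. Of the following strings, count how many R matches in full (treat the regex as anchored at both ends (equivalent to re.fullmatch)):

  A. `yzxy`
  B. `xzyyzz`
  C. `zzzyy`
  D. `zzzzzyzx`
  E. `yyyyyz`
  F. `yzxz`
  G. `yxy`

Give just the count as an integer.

5

A → match
B → match
C → match
D → no match
E → match
F → match
G → no match
Total matched: 5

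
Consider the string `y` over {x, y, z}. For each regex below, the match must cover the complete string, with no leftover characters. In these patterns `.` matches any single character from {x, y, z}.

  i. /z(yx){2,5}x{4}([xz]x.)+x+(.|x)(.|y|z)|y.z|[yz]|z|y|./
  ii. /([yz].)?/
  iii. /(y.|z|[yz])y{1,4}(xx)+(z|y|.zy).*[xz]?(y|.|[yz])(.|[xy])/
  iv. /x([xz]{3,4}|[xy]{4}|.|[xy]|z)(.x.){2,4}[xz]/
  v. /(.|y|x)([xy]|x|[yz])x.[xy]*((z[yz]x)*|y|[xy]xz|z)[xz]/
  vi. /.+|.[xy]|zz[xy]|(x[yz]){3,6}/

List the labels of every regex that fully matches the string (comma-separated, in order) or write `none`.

i → match
ii → no match
iii → no match
iv → no match — must start with `x`
v → no match
vi → match

i, vi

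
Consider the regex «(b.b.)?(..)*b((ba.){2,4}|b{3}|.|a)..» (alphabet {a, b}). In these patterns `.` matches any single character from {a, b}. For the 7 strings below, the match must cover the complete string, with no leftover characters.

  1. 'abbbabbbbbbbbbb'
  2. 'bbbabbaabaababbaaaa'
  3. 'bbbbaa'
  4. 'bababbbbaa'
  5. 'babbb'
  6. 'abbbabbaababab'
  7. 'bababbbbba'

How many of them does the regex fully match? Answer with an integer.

1 → no match
2 → match
3 → match
4 → match
5 → no match
6 → match
7 → match
Total matched: 5

5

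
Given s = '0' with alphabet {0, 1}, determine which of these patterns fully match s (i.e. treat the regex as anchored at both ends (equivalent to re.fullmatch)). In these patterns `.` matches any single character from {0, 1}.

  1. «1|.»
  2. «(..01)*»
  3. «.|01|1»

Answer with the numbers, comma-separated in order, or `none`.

1, 3

1 → match
2 → no match
3 → match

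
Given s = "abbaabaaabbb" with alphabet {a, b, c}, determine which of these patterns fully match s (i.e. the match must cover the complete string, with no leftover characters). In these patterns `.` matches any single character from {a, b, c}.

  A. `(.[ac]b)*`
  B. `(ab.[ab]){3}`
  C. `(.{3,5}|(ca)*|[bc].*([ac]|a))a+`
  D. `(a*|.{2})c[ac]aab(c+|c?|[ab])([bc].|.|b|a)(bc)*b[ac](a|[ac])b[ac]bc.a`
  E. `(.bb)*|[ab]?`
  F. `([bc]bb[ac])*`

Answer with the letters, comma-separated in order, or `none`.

A → no match
B → match
C → no match — must end with "a"
D → no match — must end with "a"
E → no match
F → no match

B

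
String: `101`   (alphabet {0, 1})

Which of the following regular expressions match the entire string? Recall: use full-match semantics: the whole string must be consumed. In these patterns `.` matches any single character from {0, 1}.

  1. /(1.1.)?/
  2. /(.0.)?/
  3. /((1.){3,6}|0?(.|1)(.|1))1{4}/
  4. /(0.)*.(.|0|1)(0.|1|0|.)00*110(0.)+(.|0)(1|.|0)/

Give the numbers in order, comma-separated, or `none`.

2

1 → no match
2 → match
3 → no match
4 → no match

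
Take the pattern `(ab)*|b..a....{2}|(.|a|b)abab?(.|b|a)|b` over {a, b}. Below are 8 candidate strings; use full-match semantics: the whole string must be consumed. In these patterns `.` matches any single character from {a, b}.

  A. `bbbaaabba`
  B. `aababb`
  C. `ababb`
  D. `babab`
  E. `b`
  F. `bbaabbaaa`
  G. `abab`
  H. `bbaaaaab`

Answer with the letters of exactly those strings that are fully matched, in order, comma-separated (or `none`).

A. `bbbaaabba` → match
B. `aababb` → match
C. `ababb` → no match
D. `babab` → match
E. `b` → match
F. `bbaabbaaa` → match
G. `abab` → match
H. `bbaaaaab` → no match

A, B, D, E, F, G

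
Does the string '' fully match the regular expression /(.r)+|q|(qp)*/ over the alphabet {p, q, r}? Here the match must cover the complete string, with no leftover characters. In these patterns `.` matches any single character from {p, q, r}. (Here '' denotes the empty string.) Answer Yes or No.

Yes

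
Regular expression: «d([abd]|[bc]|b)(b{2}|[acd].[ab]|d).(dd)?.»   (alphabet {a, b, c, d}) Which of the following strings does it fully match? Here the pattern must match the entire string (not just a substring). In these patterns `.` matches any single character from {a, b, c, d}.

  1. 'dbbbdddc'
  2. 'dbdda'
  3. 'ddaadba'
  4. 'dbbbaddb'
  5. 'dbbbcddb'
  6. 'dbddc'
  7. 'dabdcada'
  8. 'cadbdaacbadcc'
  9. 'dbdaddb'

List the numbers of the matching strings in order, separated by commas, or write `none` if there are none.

1 → match
2 → match
3 → no match
4 → match
5 → match
6 → match
7 → no match
8 → no match — must start with 'd'
9 → match

1, 2, 4, 5, 6, 9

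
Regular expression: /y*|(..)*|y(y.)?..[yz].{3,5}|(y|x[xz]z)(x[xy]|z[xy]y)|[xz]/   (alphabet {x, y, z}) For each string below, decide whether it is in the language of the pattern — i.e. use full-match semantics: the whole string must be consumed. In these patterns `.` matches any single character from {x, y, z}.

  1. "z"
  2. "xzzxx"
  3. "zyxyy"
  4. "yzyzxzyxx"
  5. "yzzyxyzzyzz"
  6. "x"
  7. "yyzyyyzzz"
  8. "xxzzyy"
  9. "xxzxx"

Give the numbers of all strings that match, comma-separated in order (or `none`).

1, 2, 4, 6, 7, 8, 9

1 → match
2 → match
3 → no match
4 → match
5 → no match
6 → match
7 → match
8 → match
9 → match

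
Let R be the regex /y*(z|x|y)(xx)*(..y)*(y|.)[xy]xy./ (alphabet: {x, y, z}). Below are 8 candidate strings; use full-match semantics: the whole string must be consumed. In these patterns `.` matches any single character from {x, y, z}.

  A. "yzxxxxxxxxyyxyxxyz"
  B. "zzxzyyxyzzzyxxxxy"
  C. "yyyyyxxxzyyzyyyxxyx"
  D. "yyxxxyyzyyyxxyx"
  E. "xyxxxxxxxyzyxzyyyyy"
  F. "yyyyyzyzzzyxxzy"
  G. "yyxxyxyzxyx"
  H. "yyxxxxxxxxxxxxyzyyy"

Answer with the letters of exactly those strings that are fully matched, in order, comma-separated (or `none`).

C, D

A → no match
B → no match
C → match
D → match
E → no match
F → no match
G → no match
H → no match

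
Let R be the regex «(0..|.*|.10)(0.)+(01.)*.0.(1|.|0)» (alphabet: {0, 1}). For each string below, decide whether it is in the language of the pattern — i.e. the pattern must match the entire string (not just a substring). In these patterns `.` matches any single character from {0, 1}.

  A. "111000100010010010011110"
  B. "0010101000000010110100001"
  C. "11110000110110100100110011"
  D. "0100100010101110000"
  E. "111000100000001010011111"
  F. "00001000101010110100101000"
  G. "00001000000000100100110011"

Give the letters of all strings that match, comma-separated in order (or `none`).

B, C, F, G

A → no match
B → match
C → match
D → no match
E → no match
F → match
G → match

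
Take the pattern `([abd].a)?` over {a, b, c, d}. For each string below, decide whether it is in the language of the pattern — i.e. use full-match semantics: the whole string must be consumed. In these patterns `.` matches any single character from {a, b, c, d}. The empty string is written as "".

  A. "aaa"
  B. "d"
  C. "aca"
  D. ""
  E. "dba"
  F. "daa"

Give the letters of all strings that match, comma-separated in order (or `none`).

A → match
B → no match
C → match
D → match
E → match
F → match

A, C, D, E, F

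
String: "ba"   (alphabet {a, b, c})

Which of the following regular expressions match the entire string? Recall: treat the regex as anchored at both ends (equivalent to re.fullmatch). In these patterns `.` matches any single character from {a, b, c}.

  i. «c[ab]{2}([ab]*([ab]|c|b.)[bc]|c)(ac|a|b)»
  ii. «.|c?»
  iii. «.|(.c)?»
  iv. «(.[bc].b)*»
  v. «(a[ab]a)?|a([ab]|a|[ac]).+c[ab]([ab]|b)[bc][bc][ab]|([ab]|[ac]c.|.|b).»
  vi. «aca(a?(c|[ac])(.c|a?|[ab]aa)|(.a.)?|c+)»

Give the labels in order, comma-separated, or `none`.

v

i → no match — must start with "c"
ii → no match
iii → no match
iv → no match
v → match
vi → no match — must start with "aca"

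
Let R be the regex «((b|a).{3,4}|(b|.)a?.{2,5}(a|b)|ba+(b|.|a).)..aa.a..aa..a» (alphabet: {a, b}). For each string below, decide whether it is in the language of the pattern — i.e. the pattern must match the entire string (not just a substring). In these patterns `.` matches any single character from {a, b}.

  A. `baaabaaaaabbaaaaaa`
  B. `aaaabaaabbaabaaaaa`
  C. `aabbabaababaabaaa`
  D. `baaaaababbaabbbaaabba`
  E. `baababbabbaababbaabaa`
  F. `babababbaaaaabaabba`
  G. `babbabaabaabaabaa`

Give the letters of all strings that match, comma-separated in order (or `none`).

A → no match
B → no match
C → no match
D → no match
E → match
F → match
G → match

E, F, G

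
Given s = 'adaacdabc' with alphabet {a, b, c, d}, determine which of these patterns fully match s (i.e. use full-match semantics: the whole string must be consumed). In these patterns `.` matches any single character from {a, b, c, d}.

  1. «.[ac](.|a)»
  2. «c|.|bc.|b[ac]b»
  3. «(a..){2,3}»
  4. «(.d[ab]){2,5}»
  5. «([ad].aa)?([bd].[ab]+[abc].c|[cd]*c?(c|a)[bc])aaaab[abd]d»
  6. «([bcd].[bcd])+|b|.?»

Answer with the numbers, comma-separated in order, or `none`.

3

1 → no match
2 → no match
3 → match
4 → no match
5 → no match — must end with 'd'
6 → no match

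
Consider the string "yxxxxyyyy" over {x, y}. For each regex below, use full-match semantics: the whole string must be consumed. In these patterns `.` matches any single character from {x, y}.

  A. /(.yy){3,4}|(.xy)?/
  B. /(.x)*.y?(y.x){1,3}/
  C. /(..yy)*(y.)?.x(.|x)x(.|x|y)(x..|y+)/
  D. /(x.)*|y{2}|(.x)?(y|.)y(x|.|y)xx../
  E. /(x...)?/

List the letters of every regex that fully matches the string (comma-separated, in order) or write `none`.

C

A → no match
B → no match — must end with "x"
C → match
D → no match
E → no match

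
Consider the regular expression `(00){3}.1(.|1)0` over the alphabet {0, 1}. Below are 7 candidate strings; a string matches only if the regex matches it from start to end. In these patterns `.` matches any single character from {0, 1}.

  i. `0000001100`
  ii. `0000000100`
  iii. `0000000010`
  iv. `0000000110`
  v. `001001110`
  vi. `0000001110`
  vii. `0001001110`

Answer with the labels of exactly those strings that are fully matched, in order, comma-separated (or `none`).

i. `0000001100` → match
ii. `0000000100` → match
iii. `0000000010` → no match
iv. `0000000110` → match
v. `001001110` → no match
vi. `0000001110` → match
vii. `0001001110` → no match

i, ii, iv, vi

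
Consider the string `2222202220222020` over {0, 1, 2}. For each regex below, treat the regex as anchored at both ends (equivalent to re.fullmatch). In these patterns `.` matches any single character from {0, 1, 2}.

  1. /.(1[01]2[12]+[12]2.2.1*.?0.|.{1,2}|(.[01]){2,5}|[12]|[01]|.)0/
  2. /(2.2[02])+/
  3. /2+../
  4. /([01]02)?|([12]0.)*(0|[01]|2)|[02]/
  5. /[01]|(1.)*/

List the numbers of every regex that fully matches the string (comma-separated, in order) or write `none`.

2

1 → no match
2 → match
3 → no match
4 → no match
5 → no match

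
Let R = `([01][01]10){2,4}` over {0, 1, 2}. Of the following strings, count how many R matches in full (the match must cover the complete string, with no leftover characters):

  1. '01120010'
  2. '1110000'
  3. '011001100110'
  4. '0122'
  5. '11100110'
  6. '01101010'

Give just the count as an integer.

3

1 → no match
2 → no match — must end with '10'
3 → match
4 → no match — must end with '10'
5 → match
6 → match
Total matched: 3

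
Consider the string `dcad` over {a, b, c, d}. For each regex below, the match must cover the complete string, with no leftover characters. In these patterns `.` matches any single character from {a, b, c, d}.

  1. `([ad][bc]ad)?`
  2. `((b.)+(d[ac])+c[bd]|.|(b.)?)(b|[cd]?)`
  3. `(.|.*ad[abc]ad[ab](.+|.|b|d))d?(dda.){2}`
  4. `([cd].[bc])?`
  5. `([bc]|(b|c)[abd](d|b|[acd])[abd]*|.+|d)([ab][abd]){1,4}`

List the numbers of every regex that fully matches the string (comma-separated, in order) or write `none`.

1 → match
2 → no match
3 → no match
4 → no match
5 → match

1, 5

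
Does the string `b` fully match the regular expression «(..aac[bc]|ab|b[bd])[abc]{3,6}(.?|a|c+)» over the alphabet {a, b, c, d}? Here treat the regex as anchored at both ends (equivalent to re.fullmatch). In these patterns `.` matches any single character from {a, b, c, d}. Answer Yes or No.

No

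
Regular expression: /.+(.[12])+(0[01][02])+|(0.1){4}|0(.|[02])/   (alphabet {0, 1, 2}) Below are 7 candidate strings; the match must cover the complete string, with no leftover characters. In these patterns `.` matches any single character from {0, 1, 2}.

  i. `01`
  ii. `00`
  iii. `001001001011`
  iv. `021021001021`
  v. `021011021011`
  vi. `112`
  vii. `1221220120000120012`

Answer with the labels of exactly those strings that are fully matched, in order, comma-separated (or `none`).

i → match
ii → match
iii → match
iv → match
v → match
vi → no match
vii → no match

i, ii, iii, iv, v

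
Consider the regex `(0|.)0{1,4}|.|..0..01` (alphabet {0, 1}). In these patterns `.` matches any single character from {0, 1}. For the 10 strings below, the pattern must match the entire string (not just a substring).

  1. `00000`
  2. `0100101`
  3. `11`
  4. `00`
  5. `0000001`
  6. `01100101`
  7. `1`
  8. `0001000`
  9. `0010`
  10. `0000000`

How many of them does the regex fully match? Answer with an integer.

1 → match
2 → match
3 → no match
4 → match
5 → match
6 → no match
7 → match
8 → no match
9 → no match
10 → no match
Total matched: 5

5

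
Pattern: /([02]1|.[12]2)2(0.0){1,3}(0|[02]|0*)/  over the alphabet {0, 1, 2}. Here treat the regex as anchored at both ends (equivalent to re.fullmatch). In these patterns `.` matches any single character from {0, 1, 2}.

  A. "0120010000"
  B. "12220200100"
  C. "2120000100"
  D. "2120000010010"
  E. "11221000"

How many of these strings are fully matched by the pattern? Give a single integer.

A → no match
B → match
C → match
D → no match
E → no match
Total matched: 2

2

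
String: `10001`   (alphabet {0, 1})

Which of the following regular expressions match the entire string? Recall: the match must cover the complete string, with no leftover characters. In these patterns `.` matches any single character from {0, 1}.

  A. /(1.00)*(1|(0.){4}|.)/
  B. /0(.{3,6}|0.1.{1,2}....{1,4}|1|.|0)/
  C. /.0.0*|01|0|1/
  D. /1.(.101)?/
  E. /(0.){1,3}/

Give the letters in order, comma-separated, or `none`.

A

A → match
B → no match — must start with `0`
C → no match
D → no match
E → no match — must start with `0`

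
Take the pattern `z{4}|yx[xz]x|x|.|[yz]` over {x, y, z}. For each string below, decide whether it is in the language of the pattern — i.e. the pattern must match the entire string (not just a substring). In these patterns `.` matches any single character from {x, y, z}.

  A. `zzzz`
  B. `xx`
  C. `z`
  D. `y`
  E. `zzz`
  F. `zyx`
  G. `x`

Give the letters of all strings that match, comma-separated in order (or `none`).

A, C, D, G

A → match
B → no match
C → match
D → match
E → no match
F → no match
G → match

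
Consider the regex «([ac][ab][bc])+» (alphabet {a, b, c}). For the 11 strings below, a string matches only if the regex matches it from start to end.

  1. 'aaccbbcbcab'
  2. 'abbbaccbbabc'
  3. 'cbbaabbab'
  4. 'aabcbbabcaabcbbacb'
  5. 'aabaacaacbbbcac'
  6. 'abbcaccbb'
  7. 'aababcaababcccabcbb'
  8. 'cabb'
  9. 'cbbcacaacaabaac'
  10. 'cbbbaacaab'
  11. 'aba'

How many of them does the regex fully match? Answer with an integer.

1 → no match
2 → no match
3 → no match
4 → no match
5 → no match
6 → match
7 → no match
8 → no match
9 → match
10 → no match
11 → no match
Total matched: 2

2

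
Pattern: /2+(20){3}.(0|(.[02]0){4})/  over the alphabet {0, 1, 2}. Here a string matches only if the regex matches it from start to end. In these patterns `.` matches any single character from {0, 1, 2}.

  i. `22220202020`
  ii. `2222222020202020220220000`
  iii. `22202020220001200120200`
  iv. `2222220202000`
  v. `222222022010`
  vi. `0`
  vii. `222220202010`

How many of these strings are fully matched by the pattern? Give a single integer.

i. `22220202020` → match
ii → match
iii → no match
iv → match
v. `222222022010` → no match
vi. `0` → no match — must start with `2`
vii. `222220202010` → match
Total matched: 4

4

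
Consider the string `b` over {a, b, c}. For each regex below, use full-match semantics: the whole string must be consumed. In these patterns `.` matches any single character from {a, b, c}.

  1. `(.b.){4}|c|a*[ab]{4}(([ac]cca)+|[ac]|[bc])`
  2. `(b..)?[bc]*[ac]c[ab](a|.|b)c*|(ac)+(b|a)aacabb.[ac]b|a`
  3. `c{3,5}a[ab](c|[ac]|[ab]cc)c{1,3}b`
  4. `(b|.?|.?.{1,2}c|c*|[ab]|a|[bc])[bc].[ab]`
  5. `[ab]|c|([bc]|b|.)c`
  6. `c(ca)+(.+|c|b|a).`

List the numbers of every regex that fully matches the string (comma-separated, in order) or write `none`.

1 → no match
2 → no match
3 → no match — must start with `c`
4 → no match
5 → match
6 → no match — must start with `cca`

5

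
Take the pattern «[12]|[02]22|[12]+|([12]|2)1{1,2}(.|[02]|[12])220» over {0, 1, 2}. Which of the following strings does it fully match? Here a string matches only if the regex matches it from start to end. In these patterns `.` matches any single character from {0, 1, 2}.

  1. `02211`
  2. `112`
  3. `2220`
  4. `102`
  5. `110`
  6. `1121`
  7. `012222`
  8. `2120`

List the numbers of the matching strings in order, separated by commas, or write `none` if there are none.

1 → no match
2 → match
3 → no match
4 → no match
5 → no match
6 → match
7 → no match
8 → no match

2, 6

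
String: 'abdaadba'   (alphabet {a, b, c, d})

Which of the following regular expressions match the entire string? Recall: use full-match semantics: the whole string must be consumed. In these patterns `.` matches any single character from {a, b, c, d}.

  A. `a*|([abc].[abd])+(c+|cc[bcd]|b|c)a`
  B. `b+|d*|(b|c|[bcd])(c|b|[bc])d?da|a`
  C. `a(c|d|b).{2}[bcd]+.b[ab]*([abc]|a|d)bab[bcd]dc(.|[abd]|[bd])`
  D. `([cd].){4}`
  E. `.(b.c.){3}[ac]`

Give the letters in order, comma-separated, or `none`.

A

A → match
B → no match
C → no match
D → no match
E → no match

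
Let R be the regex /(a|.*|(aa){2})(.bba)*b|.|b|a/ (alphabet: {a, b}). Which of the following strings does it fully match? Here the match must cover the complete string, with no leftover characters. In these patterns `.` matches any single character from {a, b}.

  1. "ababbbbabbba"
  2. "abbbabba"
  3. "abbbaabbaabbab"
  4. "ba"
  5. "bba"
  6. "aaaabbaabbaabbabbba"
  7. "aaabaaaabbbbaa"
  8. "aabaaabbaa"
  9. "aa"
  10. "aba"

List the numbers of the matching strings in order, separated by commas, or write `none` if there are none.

1 → no match
2 → no match
3 → match
4 → no match
5 → no match
6 → no match
7 → no match
8 → no match
9 → no match
10 → no match

3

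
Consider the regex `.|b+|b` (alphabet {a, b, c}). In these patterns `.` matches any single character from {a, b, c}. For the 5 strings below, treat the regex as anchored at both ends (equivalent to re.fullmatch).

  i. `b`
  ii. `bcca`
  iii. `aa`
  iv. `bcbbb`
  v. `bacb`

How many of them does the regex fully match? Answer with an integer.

i → match
ii → no match
iii → no match
iv → no match
v → no match
Total matched: 1

1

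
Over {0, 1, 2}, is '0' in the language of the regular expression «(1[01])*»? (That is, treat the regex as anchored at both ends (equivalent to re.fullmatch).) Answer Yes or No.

No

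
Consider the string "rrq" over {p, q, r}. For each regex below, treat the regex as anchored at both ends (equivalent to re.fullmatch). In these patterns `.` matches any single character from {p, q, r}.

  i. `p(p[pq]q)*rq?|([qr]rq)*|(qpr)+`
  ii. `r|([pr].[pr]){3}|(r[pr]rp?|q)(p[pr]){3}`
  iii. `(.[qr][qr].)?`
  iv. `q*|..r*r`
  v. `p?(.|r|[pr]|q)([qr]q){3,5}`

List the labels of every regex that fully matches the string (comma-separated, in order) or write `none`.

i → match
ii → no match
iii → no match
iv → no match
v → no match

i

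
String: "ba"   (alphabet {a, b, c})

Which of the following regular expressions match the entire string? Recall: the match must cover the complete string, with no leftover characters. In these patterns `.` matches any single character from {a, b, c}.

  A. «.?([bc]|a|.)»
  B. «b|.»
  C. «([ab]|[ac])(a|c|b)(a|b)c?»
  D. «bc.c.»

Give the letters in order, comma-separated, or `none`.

A → match
B → no match
C → no match
D → no match — must start with "bc"

A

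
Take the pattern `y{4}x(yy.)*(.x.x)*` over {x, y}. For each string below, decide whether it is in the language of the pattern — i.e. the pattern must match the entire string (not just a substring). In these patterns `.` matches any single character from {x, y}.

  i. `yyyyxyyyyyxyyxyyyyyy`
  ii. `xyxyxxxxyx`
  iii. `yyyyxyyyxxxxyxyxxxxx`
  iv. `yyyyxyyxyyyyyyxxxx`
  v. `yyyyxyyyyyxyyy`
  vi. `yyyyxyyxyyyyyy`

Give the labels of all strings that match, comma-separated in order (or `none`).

i → match
ii. `xyxyxxxxyx` → no match — must start with `y`
iii → match
iv → match
v → match
vi → match

i, iii, iv, v, vi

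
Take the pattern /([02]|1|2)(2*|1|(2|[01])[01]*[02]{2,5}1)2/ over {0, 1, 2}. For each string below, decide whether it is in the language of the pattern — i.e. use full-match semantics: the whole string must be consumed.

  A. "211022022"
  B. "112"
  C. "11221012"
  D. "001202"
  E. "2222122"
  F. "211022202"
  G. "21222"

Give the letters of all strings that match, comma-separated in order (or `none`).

A → no match
B → match
C → no match
D → no match
E → no match
F → no match
G → no match

B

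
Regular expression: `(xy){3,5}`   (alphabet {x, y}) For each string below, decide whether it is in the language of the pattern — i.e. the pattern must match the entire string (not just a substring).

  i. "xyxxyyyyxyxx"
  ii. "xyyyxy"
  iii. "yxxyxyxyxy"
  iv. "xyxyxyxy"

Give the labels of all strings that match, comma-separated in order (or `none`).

iv

i. "xyxxyyyyxyxx" → no match — must end with "xy"
ii. "xyyyxy" → no match
iii. "yxxyxyxyxy" → no match — must start with "xy"
iv. "xyxyxyxy" → match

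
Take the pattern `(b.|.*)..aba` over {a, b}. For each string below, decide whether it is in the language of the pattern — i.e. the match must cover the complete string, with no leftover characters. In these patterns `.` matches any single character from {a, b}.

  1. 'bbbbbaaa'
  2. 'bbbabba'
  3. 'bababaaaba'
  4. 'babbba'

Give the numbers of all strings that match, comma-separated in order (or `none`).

1 → no match — must end with 'aba'
2 → no match — must end with 'aba'
3 → match
4 → no match — must end with 'aba'

3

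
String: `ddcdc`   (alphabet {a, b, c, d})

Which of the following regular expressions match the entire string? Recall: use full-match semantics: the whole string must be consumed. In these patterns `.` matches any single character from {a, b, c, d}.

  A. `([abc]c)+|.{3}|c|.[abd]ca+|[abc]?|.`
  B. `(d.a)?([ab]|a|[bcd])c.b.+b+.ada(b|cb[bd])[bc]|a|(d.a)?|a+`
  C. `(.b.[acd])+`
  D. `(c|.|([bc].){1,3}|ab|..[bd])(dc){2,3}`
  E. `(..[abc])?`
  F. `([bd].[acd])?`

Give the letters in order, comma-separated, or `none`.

A → no match
B → no match
C → no match
D → match
E → no match
F → no match

D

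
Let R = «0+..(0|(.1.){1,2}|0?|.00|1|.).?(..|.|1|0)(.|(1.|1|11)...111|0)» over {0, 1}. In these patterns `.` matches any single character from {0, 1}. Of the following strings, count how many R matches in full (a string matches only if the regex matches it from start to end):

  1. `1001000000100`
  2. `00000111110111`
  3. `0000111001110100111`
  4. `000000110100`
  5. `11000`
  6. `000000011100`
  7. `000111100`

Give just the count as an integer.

5

1 → no match — must start with `0`
2 → match
3 → match
4 → match
5 → no match — must start with `0`
6 → match
7 → match
Total matched: 5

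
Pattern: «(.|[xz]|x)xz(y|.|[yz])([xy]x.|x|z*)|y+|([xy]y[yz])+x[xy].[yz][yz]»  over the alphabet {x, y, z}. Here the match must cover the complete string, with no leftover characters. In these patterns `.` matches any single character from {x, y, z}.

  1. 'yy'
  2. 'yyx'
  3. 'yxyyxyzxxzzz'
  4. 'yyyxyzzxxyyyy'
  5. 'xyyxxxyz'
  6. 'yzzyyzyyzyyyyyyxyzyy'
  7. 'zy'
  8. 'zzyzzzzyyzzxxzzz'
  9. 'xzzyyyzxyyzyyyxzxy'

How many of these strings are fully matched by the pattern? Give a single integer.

2

1 → match
2 → no match
3 → no match
4 → no match
5 → match
6 → no match
7 → no match
8 → no match
9 → no match
Total matched: 2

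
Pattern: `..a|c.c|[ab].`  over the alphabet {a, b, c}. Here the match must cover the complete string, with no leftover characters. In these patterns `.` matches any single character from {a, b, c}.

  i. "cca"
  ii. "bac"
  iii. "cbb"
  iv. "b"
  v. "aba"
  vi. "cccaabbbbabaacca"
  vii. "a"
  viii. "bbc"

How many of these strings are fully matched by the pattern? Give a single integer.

2

i. "cca" → match
ii. "bac" → no match
iii. "cbb" → no match
iv. "b" → no match
v. "aba" → match
vi → no match
vii. "a" → no match
viii. "bbc" → no match
Total matched: 2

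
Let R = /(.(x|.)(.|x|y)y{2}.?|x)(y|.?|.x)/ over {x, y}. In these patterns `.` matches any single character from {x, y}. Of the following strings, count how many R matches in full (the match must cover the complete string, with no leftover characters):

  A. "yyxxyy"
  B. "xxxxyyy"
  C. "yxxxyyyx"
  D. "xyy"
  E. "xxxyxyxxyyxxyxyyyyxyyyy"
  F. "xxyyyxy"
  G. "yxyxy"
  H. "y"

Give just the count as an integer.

1

A → no match
B → no match
C → no match
D → no match
E → no match
F → match
G → no match
H → no match
Total matched: 1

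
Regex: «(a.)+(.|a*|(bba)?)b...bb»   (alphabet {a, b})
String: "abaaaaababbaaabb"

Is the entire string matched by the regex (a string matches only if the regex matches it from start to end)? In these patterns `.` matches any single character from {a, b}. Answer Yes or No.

Yes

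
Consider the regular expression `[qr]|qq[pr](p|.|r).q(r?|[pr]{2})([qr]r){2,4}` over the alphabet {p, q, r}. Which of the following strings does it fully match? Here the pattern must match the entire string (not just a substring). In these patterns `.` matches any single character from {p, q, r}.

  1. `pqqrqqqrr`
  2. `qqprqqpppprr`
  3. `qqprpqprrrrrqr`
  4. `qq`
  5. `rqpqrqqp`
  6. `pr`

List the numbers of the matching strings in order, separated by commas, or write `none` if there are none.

1. `pqqrqqqrr` → no match
2. `qqprqqpppprr` → no match
3 → match
4. `qq` → no match
5. `rqpqrqqp` → no match
6. `pr` → no match

3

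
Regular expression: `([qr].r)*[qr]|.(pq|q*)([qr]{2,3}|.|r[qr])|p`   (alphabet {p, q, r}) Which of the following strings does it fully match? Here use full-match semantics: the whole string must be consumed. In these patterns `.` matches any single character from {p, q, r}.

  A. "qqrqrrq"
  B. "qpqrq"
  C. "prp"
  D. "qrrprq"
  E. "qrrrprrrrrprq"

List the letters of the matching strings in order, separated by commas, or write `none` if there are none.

A → match
B → match
C → no match
D → no match
E → match

A, B, E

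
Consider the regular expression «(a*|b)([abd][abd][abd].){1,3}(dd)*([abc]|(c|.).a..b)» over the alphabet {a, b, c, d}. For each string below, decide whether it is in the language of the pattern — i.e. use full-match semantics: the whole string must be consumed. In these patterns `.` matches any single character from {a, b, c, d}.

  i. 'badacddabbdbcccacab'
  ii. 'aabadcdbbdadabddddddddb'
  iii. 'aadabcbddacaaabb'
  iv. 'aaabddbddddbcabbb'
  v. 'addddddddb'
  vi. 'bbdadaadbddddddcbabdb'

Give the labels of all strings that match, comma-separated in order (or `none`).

i → match
ii → match
iii → match
iv → match
v → match
vi → match

i, ii, iii, iv, v, vi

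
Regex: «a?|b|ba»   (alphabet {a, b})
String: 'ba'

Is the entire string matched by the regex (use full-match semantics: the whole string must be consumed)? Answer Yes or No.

Yes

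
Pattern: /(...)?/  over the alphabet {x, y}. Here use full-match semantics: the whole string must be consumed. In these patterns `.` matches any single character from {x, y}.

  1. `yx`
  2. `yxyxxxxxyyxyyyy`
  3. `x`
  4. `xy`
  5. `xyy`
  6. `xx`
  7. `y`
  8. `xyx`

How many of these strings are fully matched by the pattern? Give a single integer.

1 → no match
2 → no match
3 → no match
4 → no match
5 → match
6 → no match
7 → no match
8 → match
Total matched: 2

2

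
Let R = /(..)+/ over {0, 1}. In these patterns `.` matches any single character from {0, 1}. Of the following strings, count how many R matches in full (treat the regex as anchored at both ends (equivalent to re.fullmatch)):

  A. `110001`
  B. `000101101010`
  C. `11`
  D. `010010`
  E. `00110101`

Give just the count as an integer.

5

A. `110001` → match
B. `000101101010` → match
C. `11` → match
D. `010010` → match
E. `00110101` → match
Total matched: 5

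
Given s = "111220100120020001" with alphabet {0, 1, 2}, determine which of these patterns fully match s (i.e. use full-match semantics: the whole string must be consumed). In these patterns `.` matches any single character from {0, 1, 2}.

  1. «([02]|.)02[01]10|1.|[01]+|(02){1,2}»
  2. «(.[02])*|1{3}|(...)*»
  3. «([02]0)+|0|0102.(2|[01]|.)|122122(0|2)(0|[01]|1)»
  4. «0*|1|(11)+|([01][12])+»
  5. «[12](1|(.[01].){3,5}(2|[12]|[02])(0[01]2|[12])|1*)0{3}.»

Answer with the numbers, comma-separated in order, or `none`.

1 → no match
2 → match
3 → no match
4 → no match
5 → match

2, 5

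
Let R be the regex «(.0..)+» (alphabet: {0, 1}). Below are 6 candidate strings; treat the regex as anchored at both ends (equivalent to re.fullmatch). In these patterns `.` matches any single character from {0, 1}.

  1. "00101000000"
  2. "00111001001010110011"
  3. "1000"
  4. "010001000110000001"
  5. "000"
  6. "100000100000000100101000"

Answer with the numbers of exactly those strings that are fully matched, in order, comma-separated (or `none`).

1 → no match
2 → match
3 → match
4 → no match
5 → no match
6 → match

2, 3, 6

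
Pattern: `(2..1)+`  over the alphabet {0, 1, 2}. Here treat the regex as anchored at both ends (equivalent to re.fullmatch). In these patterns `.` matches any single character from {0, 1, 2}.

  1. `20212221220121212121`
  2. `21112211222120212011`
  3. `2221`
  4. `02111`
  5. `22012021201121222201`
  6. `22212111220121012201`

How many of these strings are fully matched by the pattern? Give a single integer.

4

1 → match
2 → match
3 → match
4 → no match — must start with `2`
5 → no match
6 → match
Total matched: 4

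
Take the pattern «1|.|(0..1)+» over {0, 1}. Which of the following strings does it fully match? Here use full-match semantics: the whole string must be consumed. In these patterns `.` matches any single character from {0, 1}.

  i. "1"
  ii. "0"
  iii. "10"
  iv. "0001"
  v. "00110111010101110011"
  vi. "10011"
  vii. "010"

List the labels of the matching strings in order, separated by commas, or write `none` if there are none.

i, ii, iv, v

i → match
ii → match
iii → no match
iv → match
v → match
vi → no match
vii → no match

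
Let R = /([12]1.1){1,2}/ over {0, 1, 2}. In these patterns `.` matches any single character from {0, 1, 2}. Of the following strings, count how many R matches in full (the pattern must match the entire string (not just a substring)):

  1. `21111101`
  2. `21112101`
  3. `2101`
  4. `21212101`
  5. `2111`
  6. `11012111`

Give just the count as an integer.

6

1. `21111101` → match
2. `21112101` → match
3. `2101` → match
4. `21212101` → match
5. `2111` → match
6. `11012111` → match
Total matched: 6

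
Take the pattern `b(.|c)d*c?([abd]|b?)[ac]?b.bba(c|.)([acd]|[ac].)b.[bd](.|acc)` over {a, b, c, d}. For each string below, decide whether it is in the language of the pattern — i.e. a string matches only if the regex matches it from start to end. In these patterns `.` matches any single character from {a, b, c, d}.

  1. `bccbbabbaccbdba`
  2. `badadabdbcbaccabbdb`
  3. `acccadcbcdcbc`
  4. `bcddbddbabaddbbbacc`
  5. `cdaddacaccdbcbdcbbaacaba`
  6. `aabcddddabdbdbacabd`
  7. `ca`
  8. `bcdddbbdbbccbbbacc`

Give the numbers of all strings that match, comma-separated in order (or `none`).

1

1 → match
2 → no match
3 → no match — must start with `b`
4 → no match
5 → no match — must start with `b`
6 → no match — must start with `b`
7 → no match — must start with `b`
8 → no match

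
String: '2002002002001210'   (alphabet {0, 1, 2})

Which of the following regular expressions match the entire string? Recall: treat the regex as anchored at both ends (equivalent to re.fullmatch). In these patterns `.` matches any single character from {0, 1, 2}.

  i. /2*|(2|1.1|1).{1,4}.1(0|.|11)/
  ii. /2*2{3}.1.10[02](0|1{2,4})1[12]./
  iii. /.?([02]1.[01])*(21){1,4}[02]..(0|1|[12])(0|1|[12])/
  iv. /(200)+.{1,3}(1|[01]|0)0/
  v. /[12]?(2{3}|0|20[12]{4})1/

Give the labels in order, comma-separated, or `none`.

i → no match
ii → no match
iii → no match
iv → match
v → no match — must end with '1'

iv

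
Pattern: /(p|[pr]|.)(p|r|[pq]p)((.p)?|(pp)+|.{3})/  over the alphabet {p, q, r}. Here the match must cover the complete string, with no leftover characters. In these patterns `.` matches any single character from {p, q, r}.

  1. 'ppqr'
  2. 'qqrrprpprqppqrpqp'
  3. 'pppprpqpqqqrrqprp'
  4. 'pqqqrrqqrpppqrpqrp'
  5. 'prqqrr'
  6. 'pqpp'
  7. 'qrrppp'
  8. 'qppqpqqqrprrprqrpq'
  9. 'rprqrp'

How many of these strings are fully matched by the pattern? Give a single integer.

0

1 → no match
2 → no match
3 → no match
4 → no match
5 → no match
6 → no match
7 → no match
8 → no match
9 → no match
Total matched: 0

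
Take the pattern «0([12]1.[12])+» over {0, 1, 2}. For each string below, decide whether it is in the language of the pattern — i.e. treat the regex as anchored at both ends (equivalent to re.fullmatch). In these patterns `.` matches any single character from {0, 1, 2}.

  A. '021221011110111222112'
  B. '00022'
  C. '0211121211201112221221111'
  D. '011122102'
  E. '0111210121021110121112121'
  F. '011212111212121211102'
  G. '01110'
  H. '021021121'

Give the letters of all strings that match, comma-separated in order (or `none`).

D, F, H

A → no match
B. '00022' → no match
C → no match
D. '011122102' → match
E → no match
F → match
G. '01110' → no match
H. '021021121' → match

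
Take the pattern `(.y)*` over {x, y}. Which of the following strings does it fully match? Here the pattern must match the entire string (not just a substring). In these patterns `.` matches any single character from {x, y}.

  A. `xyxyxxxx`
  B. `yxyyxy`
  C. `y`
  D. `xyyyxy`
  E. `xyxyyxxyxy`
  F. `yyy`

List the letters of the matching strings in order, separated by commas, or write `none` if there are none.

A → no match
B → no match
C → no match
D → match
E → no match
F → no match

D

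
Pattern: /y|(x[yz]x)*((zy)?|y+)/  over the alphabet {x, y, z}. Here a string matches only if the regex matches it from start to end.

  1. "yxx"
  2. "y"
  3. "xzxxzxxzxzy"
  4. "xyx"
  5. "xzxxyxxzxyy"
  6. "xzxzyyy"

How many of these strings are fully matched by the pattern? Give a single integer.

4

1 → no match
2 → match
3 → match
4 → match
5 → match
6 → no match
Total matched: 4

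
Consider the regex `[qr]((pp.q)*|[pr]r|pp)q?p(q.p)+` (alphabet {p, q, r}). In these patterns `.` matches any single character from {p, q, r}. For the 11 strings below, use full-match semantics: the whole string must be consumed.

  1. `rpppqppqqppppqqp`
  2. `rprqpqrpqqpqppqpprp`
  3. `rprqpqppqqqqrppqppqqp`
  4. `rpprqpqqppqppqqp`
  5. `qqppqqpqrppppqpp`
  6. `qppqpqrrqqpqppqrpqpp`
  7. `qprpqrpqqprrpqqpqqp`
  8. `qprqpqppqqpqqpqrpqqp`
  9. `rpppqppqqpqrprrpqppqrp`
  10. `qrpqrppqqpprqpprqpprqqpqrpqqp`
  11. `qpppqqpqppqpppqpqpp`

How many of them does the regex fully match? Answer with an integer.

1 → no match
2 → no match
3 → no match
4 → no match
5 → no match
6 → no match
7 → no match
8 → match
9 → no match
10 → no match
11 → no match
Total matched: 1

1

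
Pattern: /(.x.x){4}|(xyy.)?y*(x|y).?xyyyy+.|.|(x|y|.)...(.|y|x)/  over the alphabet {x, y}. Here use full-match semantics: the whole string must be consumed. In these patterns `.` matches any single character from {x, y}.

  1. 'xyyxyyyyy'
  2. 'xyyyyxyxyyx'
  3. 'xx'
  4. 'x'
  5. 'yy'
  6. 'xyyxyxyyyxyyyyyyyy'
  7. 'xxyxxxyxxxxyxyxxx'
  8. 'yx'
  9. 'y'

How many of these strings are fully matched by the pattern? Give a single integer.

2

1 → no match
2 → no match
3 → no match
4 → match
5 → no match
6 → no match
7 → no match
8 → no match
9 → match
Total matched: 2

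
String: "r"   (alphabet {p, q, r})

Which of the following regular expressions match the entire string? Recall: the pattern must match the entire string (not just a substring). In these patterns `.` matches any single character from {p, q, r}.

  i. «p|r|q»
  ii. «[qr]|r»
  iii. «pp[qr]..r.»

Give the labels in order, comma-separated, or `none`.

i → match
ii → match
iii → no match — must start with "pp"

i, ii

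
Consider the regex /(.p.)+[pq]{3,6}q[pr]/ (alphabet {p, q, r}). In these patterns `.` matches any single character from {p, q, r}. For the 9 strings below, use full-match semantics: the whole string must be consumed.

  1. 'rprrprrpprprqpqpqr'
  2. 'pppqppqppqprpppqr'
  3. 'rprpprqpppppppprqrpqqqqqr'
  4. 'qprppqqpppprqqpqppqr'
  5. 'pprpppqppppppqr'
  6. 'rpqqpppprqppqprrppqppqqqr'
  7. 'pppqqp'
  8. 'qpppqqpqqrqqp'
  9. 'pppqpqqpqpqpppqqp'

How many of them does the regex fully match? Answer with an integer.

6

1 → match
2 → match
3 → no match
4 → match
5 → match
6 → match
7. 'pppqqp' → no match
8 → no match
9 → match
Total matched: 6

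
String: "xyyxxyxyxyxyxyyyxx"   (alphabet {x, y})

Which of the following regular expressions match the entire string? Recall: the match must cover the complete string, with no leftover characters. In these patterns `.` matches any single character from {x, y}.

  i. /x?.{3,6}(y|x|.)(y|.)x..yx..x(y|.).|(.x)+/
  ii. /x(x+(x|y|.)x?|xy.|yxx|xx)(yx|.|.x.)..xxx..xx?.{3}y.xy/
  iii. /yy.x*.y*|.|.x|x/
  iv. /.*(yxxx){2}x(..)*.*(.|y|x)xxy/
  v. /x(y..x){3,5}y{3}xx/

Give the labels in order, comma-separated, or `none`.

i → no match
ii → no match — must end with "xy"
iii → no match
iv → no match — must end with "xxy"
v → match

v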